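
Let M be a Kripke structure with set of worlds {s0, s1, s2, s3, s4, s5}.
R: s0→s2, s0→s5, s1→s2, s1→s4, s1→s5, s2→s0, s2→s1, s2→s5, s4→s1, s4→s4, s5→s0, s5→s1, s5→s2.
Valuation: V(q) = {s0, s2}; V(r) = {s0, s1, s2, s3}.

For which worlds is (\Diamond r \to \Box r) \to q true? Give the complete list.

Let φ = (\Diamond r \to \Box r) \to q. Evaluate φ at each world:
  s0 (successors {s2, s5}): φ is true.
  s1 (successors {s2, s4, s5}): φ is true.
  s2 (successors {s0, s1, s5}): φ is true.
  s3 (successors ∅): φ is false.
  s4 (successors {s1, s4}): φ is true.
  s5 (successors {s0, s1, s2}): φ is false.
For instance, at s4:
  At s4: \Diamond r \to \Box r is false, q is false, so (\Diamond r \to \Box r) \to q is true.
    At s4: \Diamond r is true, \Box r is false, so \Diamond r \to \Box r is false.
      At s4: \Diamond r requires r at some successor in {s1, s4}.
        r holds at s1, so \Diamond r is true at s4.
      At s4: \Box r requires r at every successor {s1, s4}.
        r fails at s4, so \Box r is false at s4.
Satisfying worlds: {s0, s1, s2, s4}

s0, s1, s2, s4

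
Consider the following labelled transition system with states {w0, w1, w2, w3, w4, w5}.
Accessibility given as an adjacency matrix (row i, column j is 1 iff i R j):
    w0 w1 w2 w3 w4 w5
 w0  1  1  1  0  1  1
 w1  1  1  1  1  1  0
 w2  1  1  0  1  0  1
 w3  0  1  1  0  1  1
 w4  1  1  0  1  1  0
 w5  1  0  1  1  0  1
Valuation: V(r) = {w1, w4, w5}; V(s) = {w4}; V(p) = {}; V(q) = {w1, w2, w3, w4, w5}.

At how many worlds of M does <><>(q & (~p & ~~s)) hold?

Let φ = <><>(q & (~p & ~~s)). Evaluate φ at each world:
  w0 (successors {w0, w1, w2, w4, w5}): φ is true.
  w1 (successors {w0, w1, w2, w3, w4}): φ is true.
  w2 (successors {w0, w1, w3, w5}): φ is true.
  w3 (successors {w1, w2, w4, w5}): φ is true.
  w4 (successors {w0, w1, w3, w4}): φ is true.
  w5 (successors {w0, w2, w3, w5}): φ is true.
For instance, at w0:
  At w0: <><>(q & (~p & ~~s)) requires <>(q & (~p & ~~s)) at some successor in {w0, w1, w2, w4, w5}.
    <>(q & (~p & ~~s)) holds at w0, so <><>(q & (~p & ~~s)) is true at w0.
      At w0: <>(q & (~p & ~~s)) requires q & (~p & ~~s) at some successor in {w0, w1, w2, w4, w5}.
        q & (~p & ~~s) holds at w4, so <>(q & (~p & ~~s)) is true at w0.
Satisfying worlds: {w0, w1, w2, w3, w4, w5}

6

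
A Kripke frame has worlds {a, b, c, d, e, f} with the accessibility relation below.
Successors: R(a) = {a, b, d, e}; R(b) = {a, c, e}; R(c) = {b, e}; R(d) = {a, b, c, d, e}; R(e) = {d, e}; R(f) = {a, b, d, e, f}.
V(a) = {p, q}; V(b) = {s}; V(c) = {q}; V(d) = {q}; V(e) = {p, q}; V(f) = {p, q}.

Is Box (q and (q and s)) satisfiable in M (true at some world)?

Let φ = Box (q and (q and s)). Evaluate φ at each world:
  a (successors {a, b, d, e}): φ is false.
  b (successors {a, c, e}): φ is false.
  c (successors {b, e}): φ is false.
  d (successors {a, b, c, d, e}): φ is false.
  e (successors {d, e}): φ is false.
  f (successors {a, b, d, e, f}): φ is false.
For instance, at a:
  At a: Box (q and (q and s)) requires q and (q and s) at every successor {a, b, d, e}.
    q and (q and s) fails at a, so Box (q and (q and s)) is false at a.

No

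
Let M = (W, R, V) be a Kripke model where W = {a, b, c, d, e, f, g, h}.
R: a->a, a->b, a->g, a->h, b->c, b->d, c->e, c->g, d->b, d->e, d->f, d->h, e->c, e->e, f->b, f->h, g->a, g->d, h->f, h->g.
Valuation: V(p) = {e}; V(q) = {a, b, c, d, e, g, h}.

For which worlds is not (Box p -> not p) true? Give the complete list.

Recall that Box ψ holds at a world iff ψ holds at every accessible world, and Dia ψ holds iff ψ holds at some accessible world.
Let φ = not (Box p -> not p). Evaluate φ at each world:
  a (successors {a, b, g, h}): φ is false.
  b (successors {c, d}): φ is false.
  c (successors {e, g}): φ is false.
  d (successors {b, e, f, h}): φ is false.
  e (successors {c, e}): φ is false.
  f (successors {b, h}): φ is false.
  g (successors {a, d}): φ is false.
  h (successors {f, g}): φ is false.
For instance, at a:
  At a: Box p -> not p is true, so not (Box p -> not p) is false.
    At a: Box p is false, not p is true, so Box p -> not p is true.
      At a: Box p requires p at every successor {a, b, g, h}.
        p fails at a, so Box p is false at a.
Satisfying worlds: none.

none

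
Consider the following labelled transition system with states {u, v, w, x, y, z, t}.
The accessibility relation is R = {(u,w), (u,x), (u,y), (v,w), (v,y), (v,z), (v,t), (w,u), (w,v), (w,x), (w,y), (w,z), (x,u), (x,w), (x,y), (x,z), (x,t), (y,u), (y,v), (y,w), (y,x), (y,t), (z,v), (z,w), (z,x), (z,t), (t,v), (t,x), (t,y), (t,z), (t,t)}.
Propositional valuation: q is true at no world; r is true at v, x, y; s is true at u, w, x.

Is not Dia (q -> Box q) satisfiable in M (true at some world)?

No

Let φ = not Dia (q -> Box q). Evaluate φ at each world:
  u (successors {w, x, y}): φ is false.
  v (successors {w, y, z, t}): φ is false.
  w (successors {u, v, x, y, z}): φ is false.
  x (successors {u, w, y, z, t}): φ is false.
  y (successors {u, v, w, x, t}): φ is false.
  z (successors {v, w, x, t}): φ is false.
  t (successors {v, x, y, z, t}): φ is false.
For instance, at x:
  At x: Dia (q -> Box q) is true, so not Dia (q -> Box q) is false.
    At x: Dia (q -> Box q) requires q -> Box q at some successor in {u, w, y, z, t}.
      q -> Box q holds at u, so Dia (q -> Box q) is true at x.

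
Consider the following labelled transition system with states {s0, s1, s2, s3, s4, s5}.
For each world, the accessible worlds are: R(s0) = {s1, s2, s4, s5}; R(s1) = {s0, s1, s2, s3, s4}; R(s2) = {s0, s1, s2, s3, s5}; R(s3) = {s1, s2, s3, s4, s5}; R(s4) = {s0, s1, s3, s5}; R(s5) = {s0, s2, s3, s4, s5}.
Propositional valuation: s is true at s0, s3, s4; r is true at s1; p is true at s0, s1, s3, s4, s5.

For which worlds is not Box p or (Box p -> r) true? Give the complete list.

Let φ = not Box p or (Box p -> r). Evaluate φ at each world:
  s0 (successors {s1, s2, s4, s5}): φ is true.
  s1 (successors {s0, s1, s2, s3, s4}): φ is true.
  s2 (successors {s0, s1, s2, s3, s5}): φ is true.
  s3 (successors {s1, s2, s3, s4, s5}): φ is true.
  s4 (successors {s0, s1, s3, s5}): φ is false.
  s5 (successors {s0, s2, s3, s4, s5}): φ is true.
For instance, at s4:
  At s4: not Box p is false, Box p -> r is false, so not Box p or (Box p -> r) is false.
    At s4: Box p is true, so not Box p is false.
      At s4: Box p requires p at every successor {s0, s1, s3, s5}.
        At s0: p is true.
        At s1: p is true.
        At s3: p is true.
        At s5: p is true.
      So Box p is true at s4.
    At s4: Box p is true, r is false, so Box p -> r is false.
      At s4: Box p requires p at every successor {s0, s1, s3, s5}.
        At s0: p is true.
        At s1: p is true.
        At s3: p is true.
        At s5: p is true.
      So Box p is true at s4.
Satisfying worlds: {s0, s1, s2, s3, s5}

s0, s1, s2, s3, s5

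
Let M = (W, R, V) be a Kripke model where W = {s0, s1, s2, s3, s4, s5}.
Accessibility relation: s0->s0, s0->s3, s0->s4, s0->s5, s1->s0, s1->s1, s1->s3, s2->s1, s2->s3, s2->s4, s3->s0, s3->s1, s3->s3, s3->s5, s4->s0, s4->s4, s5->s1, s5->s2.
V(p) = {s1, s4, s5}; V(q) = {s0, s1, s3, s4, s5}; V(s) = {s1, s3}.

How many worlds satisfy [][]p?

Let φ = [][]p. Evaluate φ at each world:
  s0 (successors {s0, s3, s4, s5}): φ is false.
  s1 (successors {s0, s1, s3}): φ is false.
  s2 (successors {s1, s3, s4}): φ is false.
  s3 (successors {s0, s1, s3, s5}): φ is false.
  s4 (successors {s0, s4}): φ is false.
  s5 (successors {s1, s2}): φ is false.
For instance, at s2:
  At s2: [][]p requires []p at every successor {s1, s3, s4}.
    []p fails at s1, so [][]p is false at s2.
      At s1: []p requires p at every successor {s0, s1, s3}.
        p fails at s0, so []p is false at s1.
Satisfying worlds: none.

0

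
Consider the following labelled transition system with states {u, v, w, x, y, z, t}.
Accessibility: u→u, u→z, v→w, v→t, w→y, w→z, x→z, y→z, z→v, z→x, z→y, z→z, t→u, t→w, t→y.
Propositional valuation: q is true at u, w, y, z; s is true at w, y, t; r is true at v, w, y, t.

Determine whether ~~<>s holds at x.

At x: ~<>s is true, so ~~<>s is false.
  At x: <>s is false, so ~<>s is true.
    At x: <>s requires s at some successor in {z}.
      At z: s is false.
    So <>s is false at x.

No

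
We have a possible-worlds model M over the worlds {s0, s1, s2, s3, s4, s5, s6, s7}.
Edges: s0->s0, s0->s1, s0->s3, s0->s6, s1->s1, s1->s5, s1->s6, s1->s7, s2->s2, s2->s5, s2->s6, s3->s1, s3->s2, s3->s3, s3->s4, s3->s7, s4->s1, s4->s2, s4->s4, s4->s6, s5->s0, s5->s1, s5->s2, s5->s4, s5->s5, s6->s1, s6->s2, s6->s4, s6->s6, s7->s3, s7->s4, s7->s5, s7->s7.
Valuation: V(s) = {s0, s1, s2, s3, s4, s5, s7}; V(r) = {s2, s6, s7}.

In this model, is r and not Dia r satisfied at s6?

At s6: r is true, not Dia r is false, so r and not Dia r is false.
  At s6: Dia r is true, so not Dia r is false.
    At s6: Dia r requires r at some successor in {s1, s2, s4, s6}.
      r holds at s2, so Dia r is true at s6.

No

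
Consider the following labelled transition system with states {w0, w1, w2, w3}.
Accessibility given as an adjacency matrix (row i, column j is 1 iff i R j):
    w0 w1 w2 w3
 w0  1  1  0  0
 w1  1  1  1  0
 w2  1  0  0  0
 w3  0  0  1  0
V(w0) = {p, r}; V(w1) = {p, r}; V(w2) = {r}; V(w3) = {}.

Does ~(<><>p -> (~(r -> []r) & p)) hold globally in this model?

Yes

Recall that []ψ holds at a world iff ψ holds at every accessible world, and <>ψ holds iff ψ holds at some accessible world.
Let φ = ~(<><>p -> (~(r -> []r) & p)). Evaluate φ at each world:
  w0 (successors {w0, w1}): φ is true.
  w1 (successors {w0, w1, w2}): φ is true.
  w2 (successors {w0}): φ is true.
  w3 (successors {w2}): φ is true.
For instance, at w1:
  At w1: <><>p -> (~(r -> []r) & p) is false, so ~(<><>p -> (~(r -> []r) & p)) is true.
    At w1: <><>p is true, ~(r -> []r) & p is false, so <><>p -> (~(r -> []r) & p) is false.
      At w1: <><>p requires <>p at some successor in {w0, w1, w2}.
        <>p holds at w0, so <><>p is true at w1.
      At w1: ~(r -> []r) is false, p is true, so ~(r -> []r) & p is false.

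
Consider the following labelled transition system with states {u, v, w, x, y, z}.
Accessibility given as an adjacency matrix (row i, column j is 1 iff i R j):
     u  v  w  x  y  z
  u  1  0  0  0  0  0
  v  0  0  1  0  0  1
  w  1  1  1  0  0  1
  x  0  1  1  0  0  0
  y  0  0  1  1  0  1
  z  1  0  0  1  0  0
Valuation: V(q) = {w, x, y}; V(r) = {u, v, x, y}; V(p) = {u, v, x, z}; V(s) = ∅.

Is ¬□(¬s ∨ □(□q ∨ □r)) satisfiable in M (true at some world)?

Let φ = ¬□(¬s ∨ □(□q ∨ □r)). Evaluate φ at each world:
  u (successors {u}): φ is false.
  v (successors {w, z}): φ is false.
  w (successors {u, v, w, z}): φ is false.
  x (successors {v, w}): φ is false.
  y (successors {w, x, z}): φ is false.
  z (successors {u, x}): φ is false.
For instance, at y:
  At y: □(¬s ∨ □(□q ∨ □r)) is true, so ¬□(¬s ∨ □(□q ∨ □r)) is false.
    At y: □(¬s ∨ □(□q ∨ □r)) requires ¬s ∨ □(□q ∨ □r) at every successor {w, x, z}.
      At w: ¬s ∨ □(□q ∨ □r) is true.
      At x: ¬s ∨ □(□q ∨ □r) is true.
      At z: ¬s ∨ □(□q ∨ □r) is true.
    So □(¬s ∨ □(□q ∨ □r)) is true at y.

No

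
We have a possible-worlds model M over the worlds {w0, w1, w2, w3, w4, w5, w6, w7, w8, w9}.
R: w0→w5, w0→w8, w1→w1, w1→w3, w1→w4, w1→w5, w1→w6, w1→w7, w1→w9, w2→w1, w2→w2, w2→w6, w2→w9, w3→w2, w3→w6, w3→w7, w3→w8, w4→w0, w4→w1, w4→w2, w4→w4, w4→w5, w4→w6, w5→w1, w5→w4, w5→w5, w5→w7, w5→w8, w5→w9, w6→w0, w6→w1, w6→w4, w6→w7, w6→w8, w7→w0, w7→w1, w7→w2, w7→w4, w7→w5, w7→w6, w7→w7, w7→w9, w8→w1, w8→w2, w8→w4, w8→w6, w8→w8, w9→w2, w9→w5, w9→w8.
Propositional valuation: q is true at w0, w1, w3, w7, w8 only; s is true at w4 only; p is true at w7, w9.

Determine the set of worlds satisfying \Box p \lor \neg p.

Let φ = \Box p \lor \neg p. Evaluate φ at each world:
  w0 (successors {w5, w8}): φ is true.
  w1 (successors {w1, w3, w4, w5, w6, w7, w9}): φ is true.
  w2 (successors {w1, w2, w6, w9}): φ is true.
  w3 (successors {w2, w6, w7, w8}): φ is true.
  w4 (successors {w0, w1, w2, w4, w5, w6}): φ is true.
  w5 (successors {w1, w4, w5, w7, w8, w9}): φ is true.
  w6 (successors {w0, w1, w4, w7, w8}): φ is true.
  w7 (successors {w0, w1, w2, w4, w5, w6, w7, w9}): φ is false.
  w8 (successors {w1, w2, w4, w6, w8}): φ is true.
  w9 (successors {w2, w5, w8}): φ is false.
For instance, at w1:
  At w1: \Box p is false, \neg p is true, so \Box p \lor \neg p is true.
    At w1: \Box p requires p at every successor {w1, w3, w4, w5, w6, w7, w9}.
      p fails at w1, so \Box p is false at w1.
Satisfying worlds: {w0, w1, w2, w3, w4, w5, w6, w8}

w0, w1, w2, w3, w4, w5, w6, w8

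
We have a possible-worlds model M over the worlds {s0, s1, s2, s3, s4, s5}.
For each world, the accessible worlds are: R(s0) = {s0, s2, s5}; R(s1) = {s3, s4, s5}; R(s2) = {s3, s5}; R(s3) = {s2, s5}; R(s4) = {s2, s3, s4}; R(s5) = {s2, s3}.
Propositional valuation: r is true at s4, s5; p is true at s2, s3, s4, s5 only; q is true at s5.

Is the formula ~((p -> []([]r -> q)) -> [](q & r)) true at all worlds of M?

Let φ = ~((p -> []([]r -> q)) -> [](q & r)). Evaluate φ at each world:
  s0 (successors {s0, s2, s5}): φ is true.
  s1 (successors {s3, s4, s5}): φ is true.
  s2 (successors {s3, s5}): φ is true.
  s3 (successors {s2, s5}): φ is true.
  s4 (successors {s2, s3, s4}): φ is true.
  s5 (successors {s2, s3}): φ is true.
For instance, at s0:
  At s0: (p -> []([]r -> q)) -> [](q & r) is false, so ~((p -> []([]r -> q)) -> [](q & r)) is true.
    At s0: p -> []([]r -> q) is true, [](q & r) is false, so (p -> []([]r -> q)) -> [](q & r) is false.
      At s0: p is false, []([]r -> q) is true, so p -> []([]r -> q) is true.
      At s0: [](q & r) requires q & r at every successor {s0, s2, s5}.
        q & r fails at s0, so [](q & r) is false at s0.

Yes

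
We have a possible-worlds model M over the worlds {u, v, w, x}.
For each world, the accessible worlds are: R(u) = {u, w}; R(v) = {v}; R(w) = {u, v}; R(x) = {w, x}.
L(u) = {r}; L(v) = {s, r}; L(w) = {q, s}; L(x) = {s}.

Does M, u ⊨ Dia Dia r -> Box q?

No

Recall that Box ψ holds at a world iff ψ holds at every accessible world, and Dia ψ holds iff ψ holds at some accessible world.
At u: Dia Dia r is true, Box q is false, so Dia Dia r -> Box q is false.
  At u: Dia Dia r requires Dia r at some successor in {u, w}.
    Dia r holds at u, so Dia Dia r is true at u.
      At u: Dia r requires r at some successor in {u, w}.
        r holds at u, so Dia r is true at u.
  At u: Box q requires q at every successor {u, w}.
    q fails at u, so Box q is false at u.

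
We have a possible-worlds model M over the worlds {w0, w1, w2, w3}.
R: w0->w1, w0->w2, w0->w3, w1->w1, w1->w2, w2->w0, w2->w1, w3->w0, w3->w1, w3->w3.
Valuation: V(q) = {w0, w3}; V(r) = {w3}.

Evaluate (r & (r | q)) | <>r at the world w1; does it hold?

No

At w1: r & (r | q) is false, <>r is false, so (r & (r | q)) | <>r is false.
  At w1: <>r requires r at some successor in {w1, w2}.
    At w1: r is false.
    At w2: r is false.
  So <>r is false at w1.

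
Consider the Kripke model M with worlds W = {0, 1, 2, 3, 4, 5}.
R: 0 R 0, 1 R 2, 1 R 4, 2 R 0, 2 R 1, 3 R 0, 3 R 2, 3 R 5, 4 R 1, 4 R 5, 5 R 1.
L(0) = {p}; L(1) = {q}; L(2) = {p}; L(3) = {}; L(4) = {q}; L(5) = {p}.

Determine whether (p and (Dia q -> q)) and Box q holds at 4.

At 4: p and (Dia q -> q) is false, Box q is false, so (p and (Dia q -> q)) and Box q is false.
  At 4: p is false, Dia q -> q is true, so p and (Dia q -> q) is false.
    At 4: Dia q is true, q is true, so Dia q -> q is true.
      At 4: Dia q requires q at some successor in {1, 5}.
        q holds at 1, so Dia q is true at 4.
  At 4: Box q requires q at every successor {1, 5}.
    q fails at 5, so Box q is false at 4.

No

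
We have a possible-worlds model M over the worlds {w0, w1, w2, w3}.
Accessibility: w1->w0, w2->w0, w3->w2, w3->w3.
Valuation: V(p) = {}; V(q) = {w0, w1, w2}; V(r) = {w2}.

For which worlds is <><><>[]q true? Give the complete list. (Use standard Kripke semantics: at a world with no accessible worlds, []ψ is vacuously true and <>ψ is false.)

Let φ = <><><>[]q. Evaluate φ at each world:
  w0 (successors ∅): φ is false.
  w1 (successors {w0}): φ is false.
  w2 (successors {w0}): φ is false.
  w3 (successors {w2, w3}): φ is true.
For instance, at w3:
  At w3: <><><>[]q requires <><>[]q at some successor in {w2, w3}.
    <><>[]q holds at w3, so <><><>[]q is true at w3.
      At w3: <><>[]q requires <>[]q at some successor in {w2, w3}.
        <>[]q holds at w2, so <><>[]q is true at w3.
Satisfying worlds: {w3}

w3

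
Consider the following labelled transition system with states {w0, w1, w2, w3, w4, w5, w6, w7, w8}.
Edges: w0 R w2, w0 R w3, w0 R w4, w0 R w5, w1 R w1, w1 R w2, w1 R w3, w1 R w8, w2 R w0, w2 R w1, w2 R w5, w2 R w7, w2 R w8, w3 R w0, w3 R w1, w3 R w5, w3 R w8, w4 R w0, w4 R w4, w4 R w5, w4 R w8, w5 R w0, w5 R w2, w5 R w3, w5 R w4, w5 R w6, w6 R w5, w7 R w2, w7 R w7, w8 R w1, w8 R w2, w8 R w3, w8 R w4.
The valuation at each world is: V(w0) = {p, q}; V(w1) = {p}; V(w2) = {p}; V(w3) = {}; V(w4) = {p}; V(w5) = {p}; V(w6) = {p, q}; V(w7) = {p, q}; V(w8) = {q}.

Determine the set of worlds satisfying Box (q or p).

Recall that Box ψ holds at a world iff ψ holds at every accessible world, and Dia ψ holds iff ψ holds at some accessible world.
Let φ = Box (q or p). Evaluate φ at each world:
  w0 (successors {w2, w3, w4, w5}): φ is false.
  w1 (successors {w1, w2, w3, w8}): φ is false.
  w2 (successors {w0, w1, w5, w7, w8}): φ is true.
  w3 (successors {w0, w1, w5, w8}): φ is true.
  w4 (successors {w0, w4, w5, w8}): φ is true.
  w5 (successors {w0, w2, w3, w4, w6}): φ is false.
  w6 (successors {w5}): φ is true.
  w7 (successors {w2, w7}): φ is true.
  w8 (successors {w1, w2, w3, w4}): φ is false.
For instance, at w3:
  At w3: Box (q or p) requires q or p at every successor {w0, w1, w5, w8}.
    At w0: q or p is true.
    At w1: q or p is true.
    At w5: q or p is true.
    At w8: q or p is true.
  So Box (q or p) is true at w3.
Satisfying worlds: {w2, w3, w4, w6, w7}

w2, w3, w4, w6, w7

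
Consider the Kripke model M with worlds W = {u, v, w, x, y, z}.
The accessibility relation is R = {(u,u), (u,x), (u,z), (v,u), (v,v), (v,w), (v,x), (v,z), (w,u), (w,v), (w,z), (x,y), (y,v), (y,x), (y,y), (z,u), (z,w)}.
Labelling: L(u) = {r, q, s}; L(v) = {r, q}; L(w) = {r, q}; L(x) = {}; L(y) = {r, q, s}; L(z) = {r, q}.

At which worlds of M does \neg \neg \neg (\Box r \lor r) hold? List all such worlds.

Recall that \Box ψ holds at a world iff ψ holds at every accessible world, and \Diamond ψ holds iff ψ holds at some accessible world.
Let φ = \neg \neg \neg (\Box r \lor r). Evaluate φ at each world:
  u (successors {u, x, z}): φ is false.
  v (successors {u, v, w, x, z}): φ is false.
  w (successors {u, v, z}): φ is false.
  x (successors {y}): φ is false.
  y (successors {v, x, y}): φ is false.
  z (successors {u, w}): φ is false.
For instance, at x:
  At x: \neg \neg (\Box r \lor r) is true, so \neg \neg \neg (\Box r \lor r) is false.
    At x: \neg (\Box r \lor r) is false, so \neg \neg (\Box r \lor r) is true.
      At x: \Box r \lor r is true, so \neg (\Box r \lor r) is false.
Satisfying worlds: none.

none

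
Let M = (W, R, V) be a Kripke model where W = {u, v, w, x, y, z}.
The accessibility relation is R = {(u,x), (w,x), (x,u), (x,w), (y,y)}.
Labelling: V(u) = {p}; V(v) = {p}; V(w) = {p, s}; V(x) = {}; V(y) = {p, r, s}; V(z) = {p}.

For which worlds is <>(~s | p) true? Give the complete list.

Recall that <>ψ holds at a world iff ψ holds at some accessible world.
Let φ = <>(~s | p). Evaluate φ at each world:
  u (successors {x}): φ is true.
  v (successors ∅): φ is false.
  w (successors {x}): φ is true.
  x (successors {u, w}): φ is true.
  y (successors {y}): φ is true.
  z (successors ∅): φ is false.
For instance, at w:
  At w: <>(~s | p) requires ~s | p at some successor in {x}.
    ~s | p holds at x, so <>(~s | p) is true at w.
Satisfying worlds: {u, w, x, y}

u, w, x, y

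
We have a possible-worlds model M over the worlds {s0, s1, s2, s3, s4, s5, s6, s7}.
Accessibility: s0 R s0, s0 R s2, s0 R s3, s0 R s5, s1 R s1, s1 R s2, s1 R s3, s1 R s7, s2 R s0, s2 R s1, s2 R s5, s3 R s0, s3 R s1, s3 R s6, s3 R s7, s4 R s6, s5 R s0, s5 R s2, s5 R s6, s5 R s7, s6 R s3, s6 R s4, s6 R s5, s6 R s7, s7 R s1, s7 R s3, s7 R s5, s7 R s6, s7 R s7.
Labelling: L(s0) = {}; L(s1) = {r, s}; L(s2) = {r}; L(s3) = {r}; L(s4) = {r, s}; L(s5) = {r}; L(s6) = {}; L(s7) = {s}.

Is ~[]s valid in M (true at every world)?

Let φ = ~[]s. Evaluate φ at each world:
  s0 (successors {s0, s2, s3, s5}): φ is true.
  s1 (successors {s1, s2, s3, s7}): φ is true.
  s2 (successors {s0, s1, s5}): φ is true.
  s3 (successors {s0, s1, s6, s7}): φ is true.
  s4 (successors {s6}): φ is true.
  s5 (successors {s0, s2, s6, s7}): φ is true.
  s6 (successors {s3, s4, s5, s7}): φ is true.
  s7 (successors {s1, s3, s5, s6, s7}): φ is true.
For instance, at s0:
  At s0: []s is false, so ~[]s is true.
    At s0: []s requires s at every successor {s0, s2, s3, s5}.
      s fails at s0, so []s is false at s0.

Yes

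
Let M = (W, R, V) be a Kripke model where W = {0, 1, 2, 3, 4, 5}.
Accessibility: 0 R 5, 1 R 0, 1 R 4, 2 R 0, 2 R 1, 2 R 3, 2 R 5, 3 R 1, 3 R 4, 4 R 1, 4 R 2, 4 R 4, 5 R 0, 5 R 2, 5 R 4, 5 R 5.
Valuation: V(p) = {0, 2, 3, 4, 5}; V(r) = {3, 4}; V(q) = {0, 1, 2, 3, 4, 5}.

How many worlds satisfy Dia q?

Recall that Dia ψ holds at a world iff ψ holds at some accessible world.
Let φ = Dia q. Evaluate φ at each world:
  0 (successors {5}): φ is true.
  1 (successors {0, 4}): φ is true.
  2 (successors {0, 1, 3, 5}): φ is true.
  3 (successors {1, 4}): φ is true.
  4 (successors {1, 2, 4}): φ is true.
  5 (successors {0, 2, 4, 5}): φ is true.
For instance, at 3:
  At 3: Dia q requires q at some successor in {1, 4}.
    q holds at 1, so Dia q is true at 3.
Satisfying worlds: {0, 1, 2, 3, 4, 5}

6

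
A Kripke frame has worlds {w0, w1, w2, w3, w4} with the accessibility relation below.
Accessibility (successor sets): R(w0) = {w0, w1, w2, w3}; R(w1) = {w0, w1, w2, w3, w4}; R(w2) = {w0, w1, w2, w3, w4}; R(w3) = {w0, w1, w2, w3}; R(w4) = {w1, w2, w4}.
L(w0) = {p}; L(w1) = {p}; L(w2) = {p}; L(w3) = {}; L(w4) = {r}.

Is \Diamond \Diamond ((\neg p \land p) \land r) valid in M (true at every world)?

Let φ = \Diamond \Diamond ((\neg p \land p) \land r). Evaluate φ at each world:
  w0 (successors {w0, w1, w2, w3}): φ is false.
  w1 (successors {w0, w1, w2, w3, w4}): φ is false.
  w2 (successors {w0, w1, w2, w3, w4}): φ is false.
  w3 (successors {w0, w1, w2, w3}): φ is false.
  w4 (successors {w1, w2, w4}): φ is false.
Detail at w0 (counterexample):
  At w0: \Diamond \Diamond ((\neg p \land p) \land r) requires \Diamond ((\neg p \land p) \land r) at some successor in {w0, w1, w2, w3}.
    At w0: \Diamond ((\neg p \land p) \land r) is false.
    At w1: \Diamond ((\neg p \land p) \land r) is false.
    At w2: \Diamond ((\neg p \land p) \land r) is false.
    At w3: \Diamond ((\neg p \land p) \land r) is false.
  So \Diamond \Diamond ((\neg p \land p) \land r) is false at w0.

No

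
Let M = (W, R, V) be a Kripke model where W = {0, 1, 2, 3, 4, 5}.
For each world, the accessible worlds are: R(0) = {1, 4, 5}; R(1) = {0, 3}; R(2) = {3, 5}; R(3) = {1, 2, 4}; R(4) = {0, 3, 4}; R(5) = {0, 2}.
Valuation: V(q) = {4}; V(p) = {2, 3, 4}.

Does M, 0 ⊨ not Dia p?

No

At 0: Dia p is true, so not Dia p is false.
  At 0: Dia p requires p at some successor in {1, 4, 5}.
    p holds at 4, so Dia p is true at 0.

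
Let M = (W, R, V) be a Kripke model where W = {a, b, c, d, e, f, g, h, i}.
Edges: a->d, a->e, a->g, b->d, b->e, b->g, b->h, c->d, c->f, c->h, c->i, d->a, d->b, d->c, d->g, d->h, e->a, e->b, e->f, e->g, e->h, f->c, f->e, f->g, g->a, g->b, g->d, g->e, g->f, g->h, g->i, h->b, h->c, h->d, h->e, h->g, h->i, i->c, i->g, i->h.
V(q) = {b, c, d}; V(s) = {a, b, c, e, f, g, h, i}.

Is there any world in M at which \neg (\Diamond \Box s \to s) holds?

No

Let φ = \neg (\Diamond \Box s \to s). Evaluate φ at each world:
  a (successors {d, e, g}): φ is false.
  b (successors {d, e, g, h}): φ is false.
  c (successors {d, f, h, i}): φ is false.
  d (successors {a, b, c, g, h}): φ is false.
  e (successors {a, b, f, g, h}): φ is false.
  f (successors {c, e, g}): φ is false.
  g (successors {a, b, d, e, f, h, i}): φ is false.
  h (successors {b, c, d, e, g, i}): φ is false.
  i (successors {c, g, h}): φ is false.
For instance, at c:
  At c: \Diamond \Box s \to s is true, so \neg (\Diamond \Box s \to s) is false.
    At c: \Diamond \Box s is true, s is true, so \Diamond \Box s \to s is true.
      At c: \Diamond \Box s requires \Box s at some successor in {d, f, h, i}.
        \Box s holds at d, so \Diamond \Box s is true at c.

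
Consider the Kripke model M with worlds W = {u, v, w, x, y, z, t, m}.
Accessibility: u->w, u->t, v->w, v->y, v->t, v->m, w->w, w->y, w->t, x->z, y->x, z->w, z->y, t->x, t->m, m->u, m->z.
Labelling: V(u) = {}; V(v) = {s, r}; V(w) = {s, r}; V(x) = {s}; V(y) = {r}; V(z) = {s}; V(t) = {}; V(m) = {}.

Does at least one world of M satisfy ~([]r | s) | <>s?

Let φ = ~([]r | s) | <>s. Evaluate φ at each world:
  u (successors {w, t}): φ is true.
  v (successors {w, y, t, m}): φ is true.
  w (successors {w, y, t}): φ is true.
  x (successors {z}): φ is true.
  y (successors {x}): φ is true.
  z (successors {w, y}): φ is true.
  t (successors {x, m}): φ is true.
  m (successors {u, z}): φ is true.
Detail at u (witness):
  At u: ~([]r | s) is true, <>s is true, so ~([]r | s) | <>s is true.
    At u: []r | s is false, so ~([]r | s) is true.
      At u: []r is false, s is false, so []r | s is false.
    At u: <>s requires s at some successor in {w, t}.
      s holds at w, so <>s is true at u.

Yes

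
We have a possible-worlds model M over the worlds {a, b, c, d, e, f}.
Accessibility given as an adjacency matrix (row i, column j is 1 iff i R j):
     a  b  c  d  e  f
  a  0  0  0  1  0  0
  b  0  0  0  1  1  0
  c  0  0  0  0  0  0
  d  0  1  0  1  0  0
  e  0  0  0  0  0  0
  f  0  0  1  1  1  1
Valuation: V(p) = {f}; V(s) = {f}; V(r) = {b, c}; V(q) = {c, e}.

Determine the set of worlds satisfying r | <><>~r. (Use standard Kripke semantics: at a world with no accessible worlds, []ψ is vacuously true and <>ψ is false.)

a, b, c, d, f

Let φ = r | <><>~r. Evaluate φ at each world:
  a (successors {d}): φ is true.
  b (successors {d, e}): φ is true.
  c (successors ∅): φ is true.
  d (successors {b, d}): φ is true.
  e (successors ∅): φ is false.
  f (successors {c, d, e, f}): φ is true.
For instance, at b:
  At b: r is true, <><>~r is true, so r | <><>~r is true.
    At b: <><>~r requires <>~r at some successor in {d, e}.
      <>~r holds at d, so <><>~r is true at b.
Satisfying worlds: {a, b, c, d, f}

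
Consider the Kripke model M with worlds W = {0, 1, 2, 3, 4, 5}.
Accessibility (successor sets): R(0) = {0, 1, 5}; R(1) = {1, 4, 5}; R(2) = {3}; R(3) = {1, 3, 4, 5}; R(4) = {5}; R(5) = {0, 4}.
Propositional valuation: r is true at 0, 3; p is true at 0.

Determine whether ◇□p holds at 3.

No

Recall that □ψ holds at a world iff ψ holds at every accessible world, and ◇ψ holds iff ψ holds at some accessible world.
At 3: ◇□p requires □p at some successor in {1, 3, 4, 5}.
  At 1: □p is false.
  At 3: □p is false.
  At 4: □p is false.
  At 5: □p is false.
So ◇□p is false at 3.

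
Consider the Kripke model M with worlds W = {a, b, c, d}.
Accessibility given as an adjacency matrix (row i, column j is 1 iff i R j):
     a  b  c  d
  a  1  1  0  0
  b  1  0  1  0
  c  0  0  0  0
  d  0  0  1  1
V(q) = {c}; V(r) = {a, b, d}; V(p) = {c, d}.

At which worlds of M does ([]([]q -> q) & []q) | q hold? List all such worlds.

c

Recall that []ψ holds at a world iff ψ holds at every accessible world, and <>ψ holds iff ψ holds at some accessible world.
Let φ = ([]([]q -> q) & []q) | q. Evaluate φ at each world:
  a (successors {a, b}): φ is false.
  b (successors {a, c}): φ is false.
  c (successors ∅): φ is true.
  d (successors {c, d}): φ is false.
For instance, at d:
  At d: []([]q -> q) & []q is false, q is false, so ([]([]q -> q) & []q) | q is false.
    At d: []([]q -> q) is true, []q is false, so []([]q -> q) & []q is false.
      At d: []([]q -> q) requires []q -> q at every successor {c, d}.
        At c: []q -> q is true.
        At d: []q -> q is true.
      So []([]q -> q) is true at d.
      At d: []q requires q at every successor {c, d}.
        q fails at d, so []q is false at d.
Satisfying worlds: {c}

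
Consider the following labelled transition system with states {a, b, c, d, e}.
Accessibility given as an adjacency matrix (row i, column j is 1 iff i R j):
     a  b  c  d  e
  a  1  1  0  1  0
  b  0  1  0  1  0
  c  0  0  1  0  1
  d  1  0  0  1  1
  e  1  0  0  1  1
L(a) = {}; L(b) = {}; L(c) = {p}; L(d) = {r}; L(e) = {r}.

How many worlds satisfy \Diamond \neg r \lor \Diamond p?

5

Let φ = \Diamond \neg r \lor \Diamond p. Evaluate φ at each world:
  a (successors {a, b, d}): φ is true.
  b (successors {b, d}): φ is true.
  c (successors {c, e}): φ is true.
  d (successors {a, d, e}): φ is true.
  e (successors {a, d, e}): φ is true.
For instance, at e:
  At e: \Diamond \neg r is true, \Diamond p is false, so \Diamond \neg r \lor \Diamond p is true.
    At e: \Diamond \neg r requires \neg r at some successor in {a, d, e}.
      \neg r holds at a, so \Diamond \neg r is true at e.
    At e: \Diamond p requires p at some successor in {a, d, e}.
      At a: p is false.
      At d: p is false.
      At e: p is false.
    So \Diamond p is false at e.
Satisfying worlds: {a, b, c, d, e}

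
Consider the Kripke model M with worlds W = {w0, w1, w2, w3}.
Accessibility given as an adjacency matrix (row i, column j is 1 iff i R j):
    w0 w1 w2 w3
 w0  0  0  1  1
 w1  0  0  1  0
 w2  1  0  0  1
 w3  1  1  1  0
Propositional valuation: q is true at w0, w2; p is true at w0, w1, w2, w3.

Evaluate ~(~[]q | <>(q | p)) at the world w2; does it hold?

No

At w2: ~[]q | <>(q | p) is true, so ~(~[]q | <>(q | p)) is false.
  At w2: ~[]q is true, <>(q | p) is true, so ~[]q | <>(q | p) is true.
    At w2: []q is false, so ~[]q is true.
      At w2: []q requires q at every successor {w0, w3}.
        q fails at w3, so []q is false at w2.
    At w2: <>(q | p) requires q | p at some successor in {w0, w3}.
      q | p holds at w0, so <>(q | p) is true at w2.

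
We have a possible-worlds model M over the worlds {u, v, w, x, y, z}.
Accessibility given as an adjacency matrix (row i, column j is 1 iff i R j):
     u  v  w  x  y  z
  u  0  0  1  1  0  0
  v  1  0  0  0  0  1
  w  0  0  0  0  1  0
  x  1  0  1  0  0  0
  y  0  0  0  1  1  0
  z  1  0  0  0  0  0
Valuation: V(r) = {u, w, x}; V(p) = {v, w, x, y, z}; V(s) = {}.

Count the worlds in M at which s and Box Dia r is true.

0

Recall that Box ψ holds at a world iff ψ holds at every accessible world, and Dia ψ holds iff ψ holds at some accessible world.
Let φ = s and Box Dia r. Evaluate φ at each world:
  u (successors {w, x}): φ is false.
  v (successors {u, z}): φ is false.
  w (successors {y}): φ is false.
  x (successors {u, w}): φ is false.
  y (successors {x, y}): φ is false.
  z (successors {u}): φ is false.
For instance, at v:
  At v: s is false, Box Dia r is true, so s and Box Dia r is false.
    At v: Box Dia r requires Dia r at every successor {u, z}.
      At u: Dia r is true.
      At z: Dia r is true.
    So Box Dia r is true at v.
Satisfying worlds: none.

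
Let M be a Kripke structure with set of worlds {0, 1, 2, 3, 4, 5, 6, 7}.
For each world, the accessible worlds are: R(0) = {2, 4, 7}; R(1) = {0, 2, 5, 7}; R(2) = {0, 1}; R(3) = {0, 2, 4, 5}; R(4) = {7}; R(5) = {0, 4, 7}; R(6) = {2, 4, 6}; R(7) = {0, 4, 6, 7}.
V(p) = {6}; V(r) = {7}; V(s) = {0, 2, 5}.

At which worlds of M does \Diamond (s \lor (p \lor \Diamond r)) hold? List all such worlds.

Let φ = \Diamond (s \lor (p \lor \Diamond r)). Evaluate φ at each world:
  0 (successors {2, 4, 7}): φ is true.
  1 (successors {0, 2, 5, 7}): φ is true.
  2 (successors {0, 1}): φ is true.
  3 (successors {0, 2, 4, 5}): φ is true.
  4 (successors {7}): φ is true.
  5 (successors {0, 4, 7}): φ is true.
  6 (successors {2, 4, 6}): φ is true.
  7 (successors {0, 4, 6, 7}): φ is true.
For instance, at 5:
  At 5: \Diamond (s \lor (p \lor \Diamond r)) requires s \lor (p \lor \Diamond r) at some successor in {0, 4, 7}.
    s \lor (p \lor \Diamond r) holds at 0, so \Diamond (s \lor (p \lor \Diamond r)) is true at 5.
      At 0: s is true, p \lor \Diamond r is true, so s \lor (p \lor \Diamond r) is true.
Satisfying worlds: {0, 1, 2, 3, 4, 5, 6, 7}

0, 1, 2, 3, 4, 5, 6, 7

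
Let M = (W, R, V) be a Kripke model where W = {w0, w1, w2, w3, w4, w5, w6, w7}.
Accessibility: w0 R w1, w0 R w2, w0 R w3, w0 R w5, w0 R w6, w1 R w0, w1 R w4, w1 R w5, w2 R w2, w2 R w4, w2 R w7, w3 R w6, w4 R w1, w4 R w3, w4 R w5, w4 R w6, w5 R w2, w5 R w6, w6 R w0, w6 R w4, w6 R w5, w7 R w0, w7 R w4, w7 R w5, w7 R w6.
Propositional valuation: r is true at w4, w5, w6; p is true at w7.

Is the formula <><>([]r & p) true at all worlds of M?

Recall that []ψ holds at a world iff ψ holds at every accessible world, and <>ψ holds iff ψ holds at some accessible world.
Let φ = <><>([]r & p). Evaluate φ at each world:
  w0 (successors {w1, w2, w3, w5, w6}): φ is false.
  w1 (successors {w0, w4, w5}): φ is false.
  w2 (successors {w2, w4, w7}): φ is false.
  w3 (successors {w6}): φ is false.
  w4 (successors {w1, w3, w5, w6}): φ is false.
  w5 (successors {w2, w6}): φ is false.
  w6 (successors {w0, w4, w5}): φ is false.
  w7 (successors {w0, w4, w5, w6}): φ is false.
Detail at w0 (counterexample):
  At w0: <><>([]r & p) requires <>([]r & p) at some successor in {w1, w2, w3, w5, w6}.
    At w1: <>([]r & p) is false.
    At w2: <>([]r & p) is false.
    At w3: <>([]r & p) is false.
    At w5: <>([]r & p) is false.
    At w6: <>([]r & p) is false.
  So <><>([]r & p) is false at w0.

No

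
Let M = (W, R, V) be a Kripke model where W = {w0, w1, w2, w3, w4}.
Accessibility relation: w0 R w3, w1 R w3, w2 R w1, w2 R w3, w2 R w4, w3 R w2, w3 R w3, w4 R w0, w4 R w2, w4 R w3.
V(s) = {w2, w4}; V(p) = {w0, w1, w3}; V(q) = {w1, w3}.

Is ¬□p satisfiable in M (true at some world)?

Let φ = ¬□p. Evaluate φ at each world:
  w0 (successors {w3}): φ is false.
  w1 (successors {w3}): φ is false.
  w2 (successors {w1, w3, w4}): φ is true.
  w3 (successors {w2, w3}): φ is true.
  w4 (successors {w0, w2, w3}): φ is true.
Detail at w2 (witness):
  At w2: □p is false, so ¬□p is true.
    At w2: □p requires p at every successor {w1, w3, w4}.
      p fails at w4, so □p is false at w2.

Yes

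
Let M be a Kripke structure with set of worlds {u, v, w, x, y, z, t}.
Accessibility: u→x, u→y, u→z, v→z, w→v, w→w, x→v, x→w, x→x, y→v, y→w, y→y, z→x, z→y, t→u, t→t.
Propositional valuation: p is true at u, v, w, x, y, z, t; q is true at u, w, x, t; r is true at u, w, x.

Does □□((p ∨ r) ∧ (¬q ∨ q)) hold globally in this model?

Yes

Let φ = □□((p ∨ r) ∧ (¬q ∨ q)). Evaluate φ at each world:
  u (successors {x, y, z}): φ is true.
  v (successors {z}): φ is true.
  w (successors {v, w}): φ is true.
  x (successors {v, w, x}): φ is true.
  y (successors {v, w, y}): φ is true.
  z (successors {x, y}): φ is true.
  t (successors {u, t}): φ is true.
For instance, at w:
  At w: □□((p ∨ r) ∧ (¬q ∨ q)) requires □((p ∨ r) ∧ (¬q ∨ q)) at every successor {v, w}.
      At v: □((p ∨ r) ∧ (¬q ∨ q)) requires (p ∨ r) ∧ (¬q ∨ q) at every successor {z}.
        At z: (p ∨ r) ∧ (¬q ∨ q) is true.
      So □((p ∨ r) ∧ (¬q ∨ q)) is true at v.
      At w: □((p ∨ r) ∧ (¬q ∨ q)) requires (p ∨ r) ∧ (¬q ∨ q) at every successor {v, w}.
        At v: (p ∨ r) ∧ (¬q ∨ q) is true.
        At w: (p ∨ r) ∧ (¬q ∨ q) is true.
      So □((p ∨ r) ∧ (¬q ∨ q)) is true at w.
  So □□((p ∨ r) ∧ (¬q ∨ q)) is true at w.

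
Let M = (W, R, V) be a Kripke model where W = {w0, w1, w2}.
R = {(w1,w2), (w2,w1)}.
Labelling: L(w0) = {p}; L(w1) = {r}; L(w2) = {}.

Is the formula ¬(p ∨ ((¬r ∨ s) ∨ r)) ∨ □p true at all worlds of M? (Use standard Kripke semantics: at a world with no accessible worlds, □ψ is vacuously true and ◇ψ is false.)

No

Let φ = ¬(p ∨ ((¬r ∨ s) ∨ r)) ∨ □p. Evaluate φ at each world:
  w0 (successors ∅): φ is true.
  w1 (successors {w2}): φ is false.
  w2 (successors {w1}): φ is false.
Detail at w1 (counterexample):
  At w1: ¬(p ∨ ((¬r ∨ s) ∨ r)) is false, □p is false, so ¬(p ∨ ((¬r ∨ s) ∨ r)) ∨ □p is false.
    At w1: □p requires p at every successor {w2}.
      p fails at w2, so □p is false at w1.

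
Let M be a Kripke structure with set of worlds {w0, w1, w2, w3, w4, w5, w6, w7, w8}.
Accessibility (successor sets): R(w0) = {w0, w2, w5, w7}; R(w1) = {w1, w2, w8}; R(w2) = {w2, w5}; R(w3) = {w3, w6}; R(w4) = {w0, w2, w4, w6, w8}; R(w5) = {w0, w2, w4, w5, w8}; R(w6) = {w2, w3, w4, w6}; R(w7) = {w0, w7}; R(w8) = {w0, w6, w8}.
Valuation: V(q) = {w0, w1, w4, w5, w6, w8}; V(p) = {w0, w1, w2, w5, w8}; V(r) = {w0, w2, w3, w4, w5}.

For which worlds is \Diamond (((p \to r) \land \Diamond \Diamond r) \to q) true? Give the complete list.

Let φ = \Diamond (((p \to r) \land \Diamond \Diamond r) \to q). Evaluate φ at each world:
  w0 (successors {w0, w2, w5, w7}): φ is true.
  w1 (successors {w1, w2, w8}): φ is true.
  w2 (successors {w2, w5}): φ is true.
  w3 (successors {w3, w6}): φ is true.
  w4 (successors {w0, w2, w4, w6, w8}): φ is true.
  w5 (successors {w0, w2, w4, w5, w8}): φ is true.
  w6 (successors {w2, w3, w4, w6}): φ is true.
  w7 (successors {w0, w7}): φ is true.
  w8 (successors {w0, w6, w8}): φ is true.
For instance, at w8:
  At w8: \Diamond (((p \to r) \land \Diamond \Diamond r) \to q) requires ((p \to r) \land \Diamond \Diamond r) \to q at some successor in {w0, w6, w8}.
    ((p \to r) \land \Diamond \Diamond r) \to q holds at w0, so \Diamond (((p \to r) \land \Diamond \Diamond r) \to q) is true at w8.
      At w0: (p \to r) \land \Diamond \Diamond r is true, q is true, so ((p \to r) \land \Diamond \Diamond r) \to q is true.
Satisfying worlds: {w0, w1, w2, w3, w4, w5, w6, w7, w8}

w0, w1, w2, w3, w4, w5, w6, w7, w8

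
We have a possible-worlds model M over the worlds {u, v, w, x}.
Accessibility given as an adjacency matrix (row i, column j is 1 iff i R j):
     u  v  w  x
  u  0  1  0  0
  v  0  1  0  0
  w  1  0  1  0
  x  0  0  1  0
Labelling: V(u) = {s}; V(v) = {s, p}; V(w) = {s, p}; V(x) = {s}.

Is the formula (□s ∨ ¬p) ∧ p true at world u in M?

No

At u: □s ∨ ¬p is true, p is false, so (□s ∨ ¬p) ∧ p is false.
  At u: □s is true, ¬p is true, so □s ∨ ¬p is true.
    At u: □s requires s at every successor {v}.
      At v: s is true.
    So □s is true at u.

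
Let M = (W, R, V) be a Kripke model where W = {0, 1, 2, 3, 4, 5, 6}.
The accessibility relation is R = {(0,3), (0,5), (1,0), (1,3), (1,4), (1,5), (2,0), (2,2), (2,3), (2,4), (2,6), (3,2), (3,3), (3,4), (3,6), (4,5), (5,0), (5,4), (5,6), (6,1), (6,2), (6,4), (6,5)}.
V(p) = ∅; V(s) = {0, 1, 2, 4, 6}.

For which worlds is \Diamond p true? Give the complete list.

none

Let φ = \Diamond p. Evaluate φ at each world:
  0 (successors {3, 5}): φ is false.
  1 (successors {0, 3, 4, 5}): φ is false.
  2 (successors {0, 2, 3, 4, 6}): φ is false.
  3 (successors {2, 3, 4, 6}): φ is false.
  4 (successors {5}): φ is false.
  5 (successors {0, 4, 6}): φ is false.
  6 (successors {1, 2, 4, 5}): φ is false.
For instance, at 5:
  At 5: \Diamond p requires p at some successor in {0, 4, 6}.
    At 0: p is false.
    At 4: p is false.
    At 6: p is false.
  So \Diamond p is false at 5.
Satisfying worlds: none.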